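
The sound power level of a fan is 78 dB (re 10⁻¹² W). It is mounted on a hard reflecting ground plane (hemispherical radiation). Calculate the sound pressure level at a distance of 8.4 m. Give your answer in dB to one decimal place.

51.5 dB

L_p = L_w − 10·log₁₀(2π·r²) with r = 8.4 m.
2π·r² = 443.3 m², 10·log₁₀ of that is 26.467 dB.
L_p = 78 − 26.467 = 51.53 dB.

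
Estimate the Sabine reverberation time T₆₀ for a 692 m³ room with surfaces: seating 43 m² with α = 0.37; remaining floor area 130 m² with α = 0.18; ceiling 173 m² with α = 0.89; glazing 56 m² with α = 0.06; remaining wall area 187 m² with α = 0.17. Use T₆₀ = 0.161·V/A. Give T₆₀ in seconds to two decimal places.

Summing Sᵢαᵢ: 43·0.37 + 130·0.18 + 173·0.89 + 56·0.06 + 187·0.17 = 228.43 m².
T₆₀ = 0.161·V/A = 0.161·692/228.43 = 0.488 s.

0.49 s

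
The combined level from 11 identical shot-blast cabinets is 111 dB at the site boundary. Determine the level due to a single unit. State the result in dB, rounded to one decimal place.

100.6 dB

For N identical incoherent sources L_total = L₁ + 10·log₁₀ N, so L₁ = 111 − 10·log₁₀(11) = 111 − 10.414.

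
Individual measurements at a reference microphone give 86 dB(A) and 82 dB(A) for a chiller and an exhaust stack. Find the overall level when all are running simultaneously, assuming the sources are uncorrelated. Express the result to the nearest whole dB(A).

Incoherent sources combine by intensity addition: L_total = 10·log₁₀(Σ 10^(L_i/10)).
Σ 10^(L/10) = 10^(86/10) + 10^(82/10) = 5.566e+08.
L_total = 10·log₁₀(5.566e+08) = 87.46 dB(A).

87 dB(A)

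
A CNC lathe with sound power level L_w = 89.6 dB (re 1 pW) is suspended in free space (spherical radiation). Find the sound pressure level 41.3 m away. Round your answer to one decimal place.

46.3 dB

The power spreads over a sphere of area 4π·r², so L_p = L_w − 10·log₁₀(4π·r²).
4π·r² = 2.143e+04 m², 10·log₁₀ of that is 43.311 dB.
L_p = 89.6 − 43.311 = 46.29 dB.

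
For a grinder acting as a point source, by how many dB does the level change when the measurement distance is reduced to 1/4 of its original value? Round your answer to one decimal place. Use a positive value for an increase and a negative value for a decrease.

+12.0 dB

Point-source spreading: ΔL = −20·log₁₀(r₂/r₁).
ΔL = −20·log₁₀(0.25) = +12.04 dB.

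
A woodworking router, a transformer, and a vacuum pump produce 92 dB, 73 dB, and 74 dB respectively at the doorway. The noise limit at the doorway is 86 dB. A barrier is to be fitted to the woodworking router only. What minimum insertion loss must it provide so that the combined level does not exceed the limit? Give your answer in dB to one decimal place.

6.5 dB

Fixed contribution from the other sources: Σ 10^(L/10) = 10^(73/10) + 10^(74/10) = 4.507e+07 (76.54 dB).
To meet 86 dB overall, the treated woodworking router may contribute at most 10^(86/10) − 4.507e+07 = 3.530e+08, i.e. 85.48 dB.
Required insertion loss = 92 − 85.48 = 6.52 dB.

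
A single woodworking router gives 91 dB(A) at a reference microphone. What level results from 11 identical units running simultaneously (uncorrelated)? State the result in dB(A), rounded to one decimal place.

With 11 equal, uncorrelated contributions the intensity is 11× that of one unit, giving a rise of 10·log₁₀ 11.
L_total = 91 + 10·log₁₀(11) = 91 + 10.414 = 101.41 dB(A).

101.4 dB(A)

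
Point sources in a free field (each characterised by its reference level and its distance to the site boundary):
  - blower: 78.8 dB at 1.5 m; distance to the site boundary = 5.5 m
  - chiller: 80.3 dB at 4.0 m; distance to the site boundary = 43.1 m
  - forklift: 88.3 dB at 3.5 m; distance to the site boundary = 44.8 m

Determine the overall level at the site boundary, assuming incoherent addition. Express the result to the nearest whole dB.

Propagate each source to the receiver with L = L_ref − 20·log₁₀(r/r_ref), then add intensities.
blower: 78.8 − 20·log₁₀(5.5/1.5) = 78.8 − 11.29 = 67.51 dB.
chiller: 80.3 − 20·log₁₀(43.1/4.0) = 80.3 − 20.65 = 59.65 dB.
forklift: 88.3 − 20·log₁₀(44.8/3.5) = 88.3 − 22.14 = 66.16 dB.
Σ 10^(L/10) = 1.069e+07 → L_total = 10·log₁₀(1.069e+07) = 70.29 dB.

70 dB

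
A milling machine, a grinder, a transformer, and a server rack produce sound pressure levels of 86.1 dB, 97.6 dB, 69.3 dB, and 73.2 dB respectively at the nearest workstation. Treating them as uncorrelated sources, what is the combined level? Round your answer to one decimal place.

97.9 dB

Incoherent sources combine by intensity addition: L_total = 10·log₁₀(Σ 10^(L_i/10)).
Σ 10^(L/10) = 10^(86.1/10) + 10^(97.6/10) + 10^(69.3/10) + 10^(73.2/10) = 6.191e+09.
L_total = 10·log₁₀(6.191e+09) = 97.92 dB.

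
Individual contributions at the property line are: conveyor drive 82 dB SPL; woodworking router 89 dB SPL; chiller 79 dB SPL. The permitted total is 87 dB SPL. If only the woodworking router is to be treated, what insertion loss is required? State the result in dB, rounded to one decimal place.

The untreated sources together contribute 10^(82/10) + 10^(79/10) = 2.379e+08, i.e. 83.76 dB SPL.
To meet 87 dB SPL overall, the treated woodworking router may contribute at most 10^(87/10) − 2.379e+08 = 2.633e+08, i.e. 84.20 dB SPL.
Required insertion loss = 89 − 84.20 = 4.80 dB.

4.8 dB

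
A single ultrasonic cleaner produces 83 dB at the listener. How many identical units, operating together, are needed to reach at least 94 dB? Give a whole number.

Need L₁ + 10·log₁₀ N ≥ 94, i.e. log₁₀ N ≥ 1.10.
N ≥ 10^(11.0/10) = 12.589, so N = 13.

13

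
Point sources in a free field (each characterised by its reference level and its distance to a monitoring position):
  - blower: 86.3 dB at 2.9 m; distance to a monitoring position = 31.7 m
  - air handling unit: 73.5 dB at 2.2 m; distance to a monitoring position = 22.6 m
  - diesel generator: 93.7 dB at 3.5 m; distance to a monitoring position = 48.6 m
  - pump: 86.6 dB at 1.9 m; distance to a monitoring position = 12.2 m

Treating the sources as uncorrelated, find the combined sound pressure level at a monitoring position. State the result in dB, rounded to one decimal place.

Propagate each source to the receiver with L = L_ref − 20·log₁₀(r/r_ref), then add intensities.
blower: 86.3 − 20·log₁₀(31.7/2.9) = 86.3 − 20.77 = 65.53 dB.
air handling unit: 73.5 − 20·log₁₀(22.6/2.2) = 73.5 − 20.23 = 53.27 dB.
diesel generator: 93.7 − 20·log₁₀(48.6/3.5) = 93.7 − 22.85 = 70.85 dB.
pump: 86.6 − 20·log₁₀(12.2/1.9) = 86.6 − 16.15 = 70.45 dB.
Σ 10^(L/10) = 2.703e+07 → L_total = 10·log₁₀(2.703e+07) = 74.32 dB.

74.3 dB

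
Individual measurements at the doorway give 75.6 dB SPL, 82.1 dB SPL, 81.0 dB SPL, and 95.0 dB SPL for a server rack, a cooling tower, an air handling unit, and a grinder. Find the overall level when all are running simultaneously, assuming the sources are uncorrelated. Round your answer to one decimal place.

95.4 dB SPL

For uncorrelated sources the intensities add, so convert each level to linear form, sum, and take 10·log₁₀ of the total.
Σ 10^(L/10) = 10^(75.6/10) + 10^(82.1/10) + 10^(81.0/10) + 10^(95.0/10) = 3.487e+09.
L_total = 10·log₁₀(3.487e+09) = 95.42 dB SPL.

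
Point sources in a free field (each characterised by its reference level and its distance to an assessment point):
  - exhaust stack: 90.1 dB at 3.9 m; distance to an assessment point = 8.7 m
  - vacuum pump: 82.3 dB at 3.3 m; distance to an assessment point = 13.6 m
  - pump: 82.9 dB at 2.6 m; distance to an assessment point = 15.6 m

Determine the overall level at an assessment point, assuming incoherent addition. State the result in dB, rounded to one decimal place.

Apply inverse-square spreading to bring every level to the receiver, then sum 10^(L/10).
exhaust stack: 90.1 − 20·log₁₀(8.7/3.9) = 90.1 − 6.97 = 83.13 dB.
vacuum pump: 82.3 − 20·log₁₀(13.6/3.3) = 82.3 − 12.30 = 70.00 dB.
pump: 82.9 − 20·log₁₀(15.6/2.6) = 82.9 − 15.56 = 67.34 dB.
Σ 10^(L/10) = 2.210e+08 → L_total = 10·log₁₀(2.210e+08) = 83.44 dB.

83.4 dB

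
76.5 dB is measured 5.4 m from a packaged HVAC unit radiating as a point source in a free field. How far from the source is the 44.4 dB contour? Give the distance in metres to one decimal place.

For a point source L₁ − L₂ = 20·log₁₀(r₂/r₁), so r₂ = r₁·10^((L₁−L₂)/20).
r₂ = 5.4·10^((76.5−44.4)/20) = 5.4·10^(32.1/20) = 217.47 m.

217.5 m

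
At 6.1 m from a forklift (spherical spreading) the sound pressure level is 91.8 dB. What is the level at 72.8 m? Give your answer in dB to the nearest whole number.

Point-source attenuation: ΔL = 20·log₁₀(r₂/r₁) = 20·log₁₀(72.8/6.1) = 21.536 dB.
L₂ = 91.8 − 20·log₁₀(72.8/6.1) = 91.8 − 21.536 = 70.26 dB.

70 dB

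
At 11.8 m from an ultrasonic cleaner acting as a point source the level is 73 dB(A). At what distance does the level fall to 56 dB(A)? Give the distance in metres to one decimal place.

83.5 m

The 17.0 dB drop corresponds to a distance ratio of 10^(17.0/20) for a point source.
r₂ = 11.8·10^((73−56)/20) = 11.8·10^(17.0/20) = 83.54 m.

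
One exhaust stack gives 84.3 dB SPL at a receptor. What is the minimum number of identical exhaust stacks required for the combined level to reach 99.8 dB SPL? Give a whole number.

N identical sources give L₁ + 10·log₁₀ N, so require 10·log₁₀ N ≥ 99.8 − 84.3 = 15.5 dB.
N ≥ 10^(15.5/10) = 35.481, so N = 36.

36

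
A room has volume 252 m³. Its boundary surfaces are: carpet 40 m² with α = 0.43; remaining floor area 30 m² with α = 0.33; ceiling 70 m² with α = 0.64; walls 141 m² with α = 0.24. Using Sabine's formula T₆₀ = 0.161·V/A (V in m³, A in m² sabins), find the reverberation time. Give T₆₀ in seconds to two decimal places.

Total absorption A = 40·0.43 + 30·0.33 + 70·0.64 + 141·0.24 = 105.74 m² sabins.
T₆₀ = 0.161·V/A = 0.161·252/105.74 = 0.384 s.

0.38 s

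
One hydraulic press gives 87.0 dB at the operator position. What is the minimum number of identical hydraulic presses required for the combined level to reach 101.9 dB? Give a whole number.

31

The shortfall is 101.9 − 87.0 = 14.9 dB, and N units add 10·log₁₀ N, so need 10·log₁₀ N ≥ 14.9.
N ≥ 10^(14.9/10) = 30.903, so N = 31.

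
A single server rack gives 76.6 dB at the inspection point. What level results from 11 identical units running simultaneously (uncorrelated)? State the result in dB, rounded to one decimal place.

L_total = L₁ + 10·log₁₀ N for N identical incoherent sources.
L_total = 76.6 + 10·log₁₀(11) = 76.6 + 10.414 = 87.01 dB.

87.0 dB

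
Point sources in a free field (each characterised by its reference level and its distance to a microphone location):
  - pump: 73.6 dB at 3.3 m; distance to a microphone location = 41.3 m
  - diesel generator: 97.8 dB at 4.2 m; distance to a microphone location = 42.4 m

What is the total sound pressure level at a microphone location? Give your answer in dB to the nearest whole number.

78 dB

First find each source's level at the receiver (point-source: −20·log₁₀(r/r_ref)), then combine on an intensity basis.
pump: 73.6 − 20·log₁₀(41.3/3.3) = 73.6 − 21.95 = 51.65 dB.
diesel generator: 97.8 − 20·log₁₀(42.4/4.2) = 97.8 − 20.08 = 77.72 dB.
Σ 10^(L/10) = 5.927e+07 → L_total = 10·log₁₀(5.927e+07) = 77.73 dB.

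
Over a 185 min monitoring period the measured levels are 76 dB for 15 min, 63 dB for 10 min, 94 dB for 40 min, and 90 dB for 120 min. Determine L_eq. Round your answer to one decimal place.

90.8 dB

L_eq = 10·log₁₀[(1/T)·Σ tᵢ·10^(Lᵢ/10)] with T = 185 min.
Σ tᵢ·10^(Lᵢ/10) = 15·10^(76/10) + 10·10^(63/10) + 40·10^(94/10) + 120·10^(90/10) = 2.211e+11.
L_eq = 10·log₁₀(2.211e+11/185) = 90.77 dB.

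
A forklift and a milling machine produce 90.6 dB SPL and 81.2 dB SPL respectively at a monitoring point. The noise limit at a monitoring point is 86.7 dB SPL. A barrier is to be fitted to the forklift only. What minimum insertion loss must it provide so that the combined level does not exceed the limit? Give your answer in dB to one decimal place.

5.3 dB

The untreated sources together contribute 10^(81.2/10) = 1.318e+08, i.e. 81.20 dB SPL.
To meet 86.7 dB SPL overall, the treated forklift may contribute at most 10^(86.7/10) − 1.318e+08 = 3.359e+08, i.e. 85.26 dB SPL.
So the forklift must be reduced from 90.6 to 85.26 dB SPL: IL = 5.34 dB.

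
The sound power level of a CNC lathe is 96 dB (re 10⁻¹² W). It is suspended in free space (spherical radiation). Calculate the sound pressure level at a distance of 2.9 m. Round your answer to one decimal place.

Free-field spherical radiation: L_p = L_w − 10·log₁₀(4π·r²), r = 2.9 m.
4π·r² = 105.7 m², 10·log₁₀ of that is 20.240 dB.
L_p = 96 − 20.240 = 75.76 dB.

75.8 dB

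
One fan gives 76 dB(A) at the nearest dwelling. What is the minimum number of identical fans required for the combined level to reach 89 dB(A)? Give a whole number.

20

Need L₁ + 10·log₁₀ N ≥ 89, i.e. log₁₀ N ≥ 1.30.
N ≥ 10^(13.0/10) = 19.953, so N = 20.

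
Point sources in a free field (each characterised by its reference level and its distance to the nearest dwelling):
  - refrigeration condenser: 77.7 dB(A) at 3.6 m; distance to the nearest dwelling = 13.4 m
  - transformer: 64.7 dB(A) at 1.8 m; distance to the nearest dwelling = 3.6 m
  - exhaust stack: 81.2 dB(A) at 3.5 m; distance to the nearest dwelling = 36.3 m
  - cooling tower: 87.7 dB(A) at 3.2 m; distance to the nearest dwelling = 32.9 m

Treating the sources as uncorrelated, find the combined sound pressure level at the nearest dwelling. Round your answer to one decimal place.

Apply inverse-square spreading to bring every level to the receiver, then sum 10^(L/10).
refrigeration condenser: 77.7 − 20·log₁₀(13.4/3.6) = 77.7 − 11.42 = 66.28 dB(A).
transformer: 64.7 − 20·log₁₀(3.6/1.8) = 64.7 − 6.02 = 58.68 dB(A).
exhaust stack: 81.2 − 20·log₁₀(36.3/3.5) = 81.2 − 20.32 = 60.88 dB(A).
cooling tower: 87.7 − 20·log₁₀(32.9/3.2) = 87.7 − 20.24 = 67.46 dB(A).
Σ 10^(L/10) = 1.178e+07 → L_total = 10·log₁₀(1.178e+07) = 70.71 dB(A).

70.7 dB(A)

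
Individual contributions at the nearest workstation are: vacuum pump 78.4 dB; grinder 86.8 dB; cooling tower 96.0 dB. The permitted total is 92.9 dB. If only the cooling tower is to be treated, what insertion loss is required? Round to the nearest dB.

5 dB

Everything except the cooling tower sums to 10^(78.4/10) + 10^(86.8/10) = 5.478e+08 in linear terms, 87.39 dB.
The limit corresponds to 10^(92.9/10) = 1.950e+09; subtracting the fixed part leaves 1.402e+09 for the cooling tower, i.e. 91.47 dB.
So the cooling tower must be reduced from 96.0 to 91.47 dB: IL = 4.53 dB.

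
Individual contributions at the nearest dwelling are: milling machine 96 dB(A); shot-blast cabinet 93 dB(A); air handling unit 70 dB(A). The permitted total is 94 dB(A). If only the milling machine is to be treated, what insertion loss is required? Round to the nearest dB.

9 dB

Fixed contribution from the other sources: Σ 10^(L/10) = 10^(93/10) + 10^(70/10) = 2.005e+09 (93.02 dB(A)).
To meet 94 dB(A) overall, the treated milling machine may contribute at most 10^(94/10) − 2.005e+09 = 5.066e+08, i.e. 87.05 dB(A).
So the milling machine must be reduced from 96 to 87.05 dB(A): IL = 8.95 dB.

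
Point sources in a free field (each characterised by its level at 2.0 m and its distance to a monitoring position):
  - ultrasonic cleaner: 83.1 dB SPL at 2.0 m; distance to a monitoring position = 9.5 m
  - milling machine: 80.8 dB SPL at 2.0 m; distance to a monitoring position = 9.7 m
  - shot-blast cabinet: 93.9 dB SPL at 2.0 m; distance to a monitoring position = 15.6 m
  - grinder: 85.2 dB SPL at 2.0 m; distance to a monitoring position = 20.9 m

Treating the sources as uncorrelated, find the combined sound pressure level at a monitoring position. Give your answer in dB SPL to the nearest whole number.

Apply inverse-square spreading to bring every level to the receiver, then sum 10^(L/10).
ultrasonic cleaner: 83.1 − 20·log₁₀(9.5/2.0) = 83.1 − 13.53 = 69.57 dB SPL.
milling machine: 80.8 − 20·log₁₀(9.7/2.0) = 80.8 − 13.71 = 67.09 dB SPL.
shot-blast cabinet: 93.9 − 20·log₁₀(15.6/2.0) = 93.9 − 17.84 = 76.06 dB SPL.
grinder: 85.2 − 20·log₁₀(20.9/2.0) = 85.2 − 20.38 = 64.82 dB SPL.
Σ 10^(L/10) = 5.754e+07 → L_total = 10·log₁₀(5.754e+07) = 77.60 dB SPL.

78 dB SPL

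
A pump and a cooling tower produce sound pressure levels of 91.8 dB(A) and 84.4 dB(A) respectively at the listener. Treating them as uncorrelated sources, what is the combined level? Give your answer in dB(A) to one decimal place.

For uncorrelated sources the intensities add, so convert each level to linear form, sum, and take 10·log₁₀ of the total.
Σ 10^(L/10) = 10^(91.8/10) + 10^(84.4/10) = 1.789e+09.
L_total = 10·log₁₀(1.789e+09) = 92.53 dB(A).

92.5 dB(A)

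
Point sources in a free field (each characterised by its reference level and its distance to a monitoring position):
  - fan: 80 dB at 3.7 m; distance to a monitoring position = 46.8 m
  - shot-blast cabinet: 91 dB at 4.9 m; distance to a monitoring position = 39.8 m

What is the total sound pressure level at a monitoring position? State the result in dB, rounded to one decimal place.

72.9 dB

Propagate each source to the receiver with L = L_ref − 20·log₁₀(r/r_ref), then add intensities.
fan: 80 − 20·log₁₀(46.8/3.7) = 80 − 22.04 = 57.96 dB.
shot-blast cabinet: 91 − 20·log₁₀(39.8/4.9) = 91 − 18.19 = 72.81 dB.
Σ 10^(L/10) = 1.971e+07 → L_total = 10·log₁₀(1.971e+07) = 72.95 dB.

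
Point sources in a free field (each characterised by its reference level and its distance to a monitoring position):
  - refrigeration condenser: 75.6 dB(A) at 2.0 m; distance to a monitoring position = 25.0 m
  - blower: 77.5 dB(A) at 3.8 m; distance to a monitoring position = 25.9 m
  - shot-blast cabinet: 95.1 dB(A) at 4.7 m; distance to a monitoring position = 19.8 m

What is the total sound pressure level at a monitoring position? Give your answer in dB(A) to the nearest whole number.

83 dB(A)

First find each source's level at the receiver (point-source: −20·log₁₀(r/r_ref)), then combine on an intensity basis.
refrigeration condenser: 75.6 − 20·log₁₀(25.0/2.0) = 75.6 − 21.94 = 53.66 dB(A).
blower: 77.5 − 20·log₁₀(25.9/3.8) = 77.5 − 16.67 = 60.83 dB(A).
shot-blast cabinet: 95.1 − 20·log₁₀(19.8/4.7) = 95.1 − 12.49 = 82.61 dB(A).
Σ 10^(L/10) = 1.838e+08 → L_total = 10·log₁₀(1.838e+08) = 82.64 dB(A).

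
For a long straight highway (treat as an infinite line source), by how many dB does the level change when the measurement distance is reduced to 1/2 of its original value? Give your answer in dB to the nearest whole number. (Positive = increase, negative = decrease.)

With cylindrical spreading the level changes by −10·log₁₀(r₂/r₁).
ΔL = −10·log₁₀(0.5) = +3.01 dB.

+3 dB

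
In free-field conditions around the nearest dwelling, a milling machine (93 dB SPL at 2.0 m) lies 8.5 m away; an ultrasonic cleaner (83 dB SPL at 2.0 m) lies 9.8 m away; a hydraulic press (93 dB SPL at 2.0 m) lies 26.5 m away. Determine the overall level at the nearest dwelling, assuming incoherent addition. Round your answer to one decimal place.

Propagate each source to the receiver with L = L_ref − 20·log₁₀(r/r_ref), then add intensities.
milling machine: 93 − 20·log₁₀(8.5/2.0) = 93 − 12.57 = 80.43 dB SPL.
ultrasonic cleaner: 83 − 20·log₁₀(9.8/2.0) = 83 − 13.80 = 69.20 dB SPL.
hydraulic press: 93 − 20·log₁₀(26.5/2.0) = 93 − 22.44 = 70.56 dB SPL.
Σ 10^(L/10) = 1.301e+08 → L_total = 10·log₁₀(1.301e+08) = 81.14 dB SPL.

81.1 dB SPL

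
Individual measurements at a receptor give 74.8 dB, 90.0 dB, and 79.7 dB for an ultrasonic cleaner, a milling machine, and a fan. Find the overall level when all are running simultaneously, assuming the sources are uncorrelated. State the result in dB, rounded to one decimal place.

90.5 dB

For uncorrelated sources the intensities add, so convert each level to linear form, sum, and take 10·log₁₀ of the total.
Σ 10^(L/10) = 10^(74.8/10) + 10^(90.0/10) + 10^(79.7/10) = 1.124e+09.
L_total = 10·log₁₀(1.124e+09) = 90.51 dB.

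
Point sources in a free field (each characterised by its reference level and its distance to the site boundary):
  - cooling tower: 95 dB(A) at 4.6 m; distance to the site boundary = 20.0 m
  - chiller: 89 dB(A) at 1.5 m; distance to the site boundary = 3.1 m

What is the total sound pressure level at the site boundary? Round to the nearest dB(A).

85 dB(A)

Propagate each source to the receiver with L = L_ref − 20·log₁₀(r/r_ref), then add intensities.
cooling tower: 95 − 20·log₁₀(20.0/4.6) = 95 − 12.77 = 82.23 dB(A).
chiller: 89 − 20·log₁₀(3.1/1.5) = 89 − 6.31 = 82.69 dB(A).
Σ 10^(L/10) = 3.533e+08 → L_total = 10·log₁₀(3.533e+08) = 85.48 dB(A).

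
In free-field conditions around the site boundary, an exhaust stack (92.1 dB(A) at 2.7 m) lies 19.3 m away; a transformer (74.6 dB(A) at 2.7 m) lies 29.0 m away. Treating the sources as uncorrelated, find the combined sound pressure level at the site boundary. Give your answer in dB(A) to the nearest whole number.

75 dB(A)

First find each source's level at the receiver (point-source: −20·log₁₀(r/r_ref)), then combine on an intensity basis.
exhaust stack: 92.1 − 20·log₁₀(19.3/2.7) = 92.1 − 17.08 = 75.02 dB(A).
transformer: 74.6 − 20·log₁₀(29.0/2.7) = 74.6 − 20.62 = 53.98 dB(A).
Σ 10^(L/10) = 3.199e+07 → L_total = 10·log₁₀(3.199e+07) = 75.05 dB(A).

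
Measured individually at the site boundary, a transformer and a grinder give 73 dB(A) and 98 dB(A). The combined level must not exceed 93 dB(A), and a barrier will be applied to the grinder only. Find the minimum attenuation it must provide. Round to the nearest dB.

5 dB

Everything except the grinder sums to 10^(73/10) = 1.995e+07 in linear terms, 73.00 dB(A).
The limit corresponds to 10^(93/10) = 1.995e+09; subtracting the fixed part leaves 1.975e+09 for the grinder, i.e. 92.96 dB(A).
So the grinder must be reduced from 98 to 92.96 dB(A): IL = 5.04 dB.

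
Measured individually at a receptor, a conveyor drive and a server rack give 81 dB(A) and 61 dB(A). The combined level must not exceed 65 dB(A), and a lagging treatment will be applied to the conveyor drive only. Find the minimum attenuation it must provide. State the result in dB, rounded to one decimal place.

18.2 dB

The untreated sources together contribute 10^(61/10) = 1.259e+06, i.e. 61.00 dB(A).
The limit corresponds to 10^(65/10) = 3.162e+06; subtracting the fixed part leaves 1.903e+06 for the conveyor drive, i.e. 62.80 dB(A).
Required insertion loss = 81 − 62.80 = 18.20 dB.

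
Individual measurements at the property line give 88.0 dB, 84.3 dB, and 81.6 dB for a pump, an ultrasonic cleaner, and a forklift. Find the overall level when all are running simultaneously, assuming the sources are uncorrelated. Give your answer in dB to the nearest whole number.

Incoherent sources combine by intensity addition: L_total = 10·log₁₀(Σ 10^(L_i/10)).
Σ 10^(L/10) = 10^(88.0/10) + 10^(84.3/10) + 10^(81.6/10) = 1.045e+09.
L_total = 10·log₁₀(1.045e+09) = 90.19 dB.

90 dB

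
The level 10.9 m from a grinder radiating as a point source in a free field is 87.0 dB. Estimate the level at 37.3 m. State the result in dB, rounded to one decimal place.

76.3 dB

Point-source attenuation: ΔL = 20·log₁₀(r₂/r₁) = 20·log₁₀(37.3/10.9) = 10.686 dB.
L₂ = 87.0 − 20·log₁₀(37.3/10.9) = 87.0 − 10.686 = 76.31 dB.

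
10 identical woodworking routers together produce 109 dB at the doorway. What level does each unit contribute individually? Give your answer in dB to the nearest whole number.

For N identical incoherent sources L_total = L₁ + 10·log₁₀ N, so L₁ = 109 − 10·log₁₀(10) = 109 − 10.000.

99 dB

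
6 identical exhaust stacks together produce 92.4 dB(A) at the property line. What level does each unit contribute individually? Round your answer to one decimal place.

84.6 dB(A)

6 equal contributions raise the level by 10·log₁₀ 6 = 7.782 dB, so each unit alone gives 92.4 − 7.782.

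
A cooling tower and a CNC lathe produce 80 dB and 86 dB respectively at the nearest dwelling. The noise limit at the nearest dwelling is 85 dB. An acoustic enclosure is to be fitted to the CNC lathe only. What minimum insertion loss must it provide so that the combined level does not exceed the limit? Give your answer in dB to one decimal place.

The untreated sources together contribute 10^(80/10) = 1.000e+08, i.e. 80.00 dB.
The limit corresponds to 10^(85/10) = 3.162e+08; subtracting the fixed part leaves 2.162e+08 for the CNC lathe, i.e. 83.35 dB.
So the CNC lathe must be reduced from 86 to 83.35 dB: IL = 2.65 dB.

2.7 dB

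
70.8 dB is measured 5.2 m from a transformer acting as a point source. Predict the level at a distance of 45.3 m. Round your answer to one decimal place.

Spherical spreading from a point source gives a 20·log₁₀(r₂/r₁) drop.
L₂ = 70.8 − 20·log₁₀(45.3/5.2) = 70.8 − 18.802 = 52.00 dB.

52.0 dB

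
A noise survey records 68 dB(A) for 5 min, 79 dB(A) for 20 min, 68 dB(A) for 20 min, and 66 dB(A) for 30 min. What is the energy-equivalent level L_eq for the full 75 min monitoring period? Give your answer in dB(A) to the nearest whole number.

74 dB(A)

L_eq = 10·log₁₀[(1/T)·Σ tᵢ·10^(Lᵢ/10)] with T = 75 min.
Σ tᵢ·10^(Lᵢ/10) = 5·10^(68/10) + 20·10^(79/10) + 20·10^(68/10) + 30·10^(66/10) = 1.866e+09.
L_eq = 10·log₁₀(1.866e+09/75) = 73.96 dB(A).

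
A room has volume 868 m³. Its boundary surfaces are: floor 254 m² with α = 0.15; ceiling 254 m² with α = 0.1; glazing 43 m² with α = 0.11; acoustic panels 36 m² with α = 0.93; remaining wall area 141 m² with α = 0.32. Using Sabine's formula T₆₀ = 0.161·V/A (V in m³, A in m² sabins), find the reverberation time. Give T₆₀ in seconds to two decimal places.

0.95 s

Total absorption A = 254·0.15 + 254·0.1 + 43·0.11 + 36·0.93 + 141·0.32 = 146.83 m² sabins.
T₆₀ = 0.161 × 868 / 146.83 = 0.952 s.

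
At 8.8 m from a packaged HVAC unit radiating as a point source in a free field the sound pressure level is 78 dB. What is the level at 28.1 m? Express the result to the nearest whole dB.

Point-source attenuation: ΔL = 20·log₁₀(r₂/r₁) = 20·log₁₀(28.1/8.8) = 10.084 dB.
L₂ = 78 − 20·log₁₀(28.1/8.8) = 78 − 10.084 = 67.92 dB.

68 dB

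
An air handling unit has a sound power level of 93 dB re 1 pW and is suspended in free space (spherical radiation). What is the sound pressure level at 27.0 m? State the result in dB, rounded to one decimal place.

L_p = L_w − 10·log₁₀(4π·r²) with r = 27.0 m.
4π·r² = 9161 m², 10·log₁₀ of that is 39.619 dB.
L_p = 93 − 39.619 = 53.38 dB.

53.4 dB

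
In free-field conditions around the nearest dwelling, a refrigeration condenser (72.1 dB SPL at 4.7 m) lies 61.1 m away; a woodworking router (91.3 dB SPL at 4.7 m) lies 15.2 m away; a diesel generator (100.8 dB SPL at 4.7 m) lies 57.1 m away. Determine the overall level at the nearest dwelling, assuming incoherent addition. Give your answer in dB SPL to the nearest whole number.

Apply inverse-square spreading to bring every level to the receiver, then sum 10^(L/10).
refrigeration condenser: 72.1 − 20·log₁₀(61.1/4.7) = 72.1 − 22.28 = 49.82 dB SPL.
woodworking router: 91.3 − 20·log₁₀(15.2/4.7) = 91.3 − 10.19 = 81.11 dB SPL.
diesel generator: 100.8 − 20·log₁₀(57.1/4.7) = 100.8 − 21.69 = 79.11 dB SPL.
Σ 10^(L/10) = 2.105e+08 → L_total = 10·log₁₀(2.105e+08) = 83.23 dB SPL.

83 dB SPL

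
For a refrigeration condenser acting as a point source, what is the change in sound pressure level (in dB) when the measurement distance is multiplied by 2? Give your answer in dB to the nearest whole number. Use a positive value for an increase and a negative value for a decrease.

-6 dB

With spherical spreading the level changes by −20·log₁₀(r₂/r₁).
ΔL = −20·log₁₀(2) = -6.02 dB.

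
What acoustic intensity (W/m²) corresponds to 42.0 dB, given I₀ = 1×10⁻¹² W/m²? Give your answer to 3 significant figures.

I/I₀ = 10^(42.0/10) = 1.585e+04, so I = 1.585e+04 × 10⁻¹² W/m².

1.58e-08 W/m²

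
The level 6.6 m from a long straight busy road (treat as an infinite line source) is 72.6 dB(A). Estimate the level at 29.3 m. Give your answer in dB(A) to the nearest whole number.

Line-source attenuation: ΔL = 10·log₁₀(r₂/r₁) = 10·log₁₀(29.3/6.6) = 6.473 dB.
L₂ = 72.6 − 10·log₁₀(29.3/6.6) = 72.6 − 6.473 = 66.13 dB(A).

66 dB(A)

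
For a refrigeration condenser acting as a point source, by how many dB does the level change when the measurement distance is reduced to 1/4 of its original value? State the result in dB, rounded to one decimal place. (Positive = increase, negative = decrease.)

A point source loses 6 dB per doubling of distance; generally ΔL = −20·log₁₀(r₂/r₁).
ΔL = −20·log₁₀(0.25) = +12.04 dB.

+12.0 dB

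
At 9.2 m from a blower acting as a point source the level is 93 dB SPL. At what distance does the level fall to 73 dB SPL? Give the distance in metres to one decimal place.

92.0 m

The 20.0 dB drop corresponds to a distance ratio of 10^(20.0/20) for a point source.
r₂ = 9.2·10^((93−73)/20) = 9.2·10^(20.0/20) = 92.00 m.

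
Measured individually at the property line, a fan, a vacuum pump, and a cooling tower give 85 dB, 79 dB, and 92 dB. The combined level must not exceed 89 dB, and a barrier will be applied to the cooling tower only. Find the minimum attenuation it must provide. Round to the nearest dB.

6 dB

Everything except the cooling tower sums to 10^(85/10) + 10^(79/10) = 3.957e+08 in linear terms, 85.97 dB.
The limit corresponds to 10^(89/10) = 7.943e+08; subtracting the fixed part leaves 3.987e+08 for the cooling tower, i.e. 86.01 dB.
Required insertion loss = 92 − 86.01 = 5.99 dB.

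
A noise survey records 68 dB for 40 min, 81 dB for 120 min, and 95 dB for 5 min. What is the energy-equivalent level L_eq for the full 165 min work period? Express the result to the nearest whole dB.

83 dB

Weight each interval's intensity by its duration and average over T = 165 min:
Σ tᵢ·10^(Lᵢ/10) = 40·10^(68/10) + 120·10^(81/10) + 5·10^(95/10) = 3.117e+10.
L_eq = 10·log₁₀(3.117e+10/165) = 82.76 dB.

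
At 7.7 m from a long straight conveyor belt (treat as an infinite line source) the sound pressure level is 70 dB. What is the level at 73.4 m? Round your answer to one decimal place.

60.2 dB

Cylindrical spreading from a line source gives a 10·log₁₀(r₂/r₁) drop.
L₂ = 70 − 10·log₁₀(73.4/7.7) = 70 − 9.792 = 60.21 dB.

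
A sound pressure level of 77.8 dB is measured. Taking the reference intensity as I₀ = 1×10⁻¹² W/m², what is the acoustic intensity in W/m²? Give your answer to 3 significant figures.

I = I₀·10^(L/10) = 10⁻¹² × 10^(77.8/10) = 10^(-4.220).

6.03e-05 W/m²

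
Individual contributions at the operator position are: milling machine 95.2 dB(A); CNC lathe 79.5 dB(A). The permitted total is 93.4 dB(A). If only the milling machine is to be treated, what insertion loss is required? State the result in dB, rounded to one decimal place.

2.0 dB

Everything except the milling machine sums to 10^(79.5/10) = 8.913e+07 in linear terms, 79.50 dB(A).
To meet 93.4 dB(A) overall, the treated milling machine may contribute at most 10^(93.4/10) − 8.913e+07 = 2.099e+09, i.e. 93.22 dB(A).
Required insertion loss = 95.2 − 93.22 = 1.98 dB.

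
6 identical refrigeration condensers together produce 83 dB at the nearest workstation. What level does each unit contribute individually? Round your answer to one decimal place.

75.2 dB

Dividing the total intensity by 6 lowers the level by 10·log₁₀ 6 = 7.782 dB: L₁ = 83 − 7.782.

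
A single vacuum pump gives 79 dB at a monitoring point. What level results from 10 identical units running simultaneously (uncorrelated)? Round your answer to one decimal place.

89.0 dB

N identical incoherent sources raise the level by 10·log₁₀ N.
L_total = 79 + 10·log₁₀(10) = 79 + 10.000 = 89.00 dB.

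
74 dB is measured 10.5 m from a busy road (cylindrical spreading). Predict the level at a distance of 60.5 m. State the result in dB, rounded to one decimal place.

66.4 dB

Cylindrical spreading from a line source gives a 10·log₁₀(r₂/r₁) drop.
L₂ = 74 − 10·log₁₀(60.5/10.5) = 74 − 7.606 = 66.39 dB.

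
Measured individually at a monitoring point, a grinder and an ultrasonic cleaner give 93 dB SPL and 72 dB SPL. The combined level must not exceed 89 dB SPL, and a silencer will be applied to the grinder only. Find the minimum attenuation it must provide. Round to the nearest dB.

The untreated sources together contribute 10^(72/10) = 1.585e+07, i.e. 72.00 dB SPL.
The limit corresponds to 10^(89/10) = 7.943e+08; subtracting the fixed part leaves 7.785e+08 for the grinder, i.e. 88.91 dB SPL.
Required insertion loss = 93 − 88.91 = 4.09 dB.

4 dB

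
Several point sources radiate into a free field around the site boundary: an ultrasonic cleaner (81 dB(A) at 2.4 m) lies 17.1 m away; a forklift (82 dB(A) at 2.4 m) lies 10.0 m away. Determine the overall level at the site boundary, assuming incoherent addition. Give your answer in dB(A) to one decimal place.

Propagate each source to the receiver with L = L_ref − 20·log₁₀(r/r_ref), then add intensities.
ultrasonic cleaner: 81 − 20·log₁₀(17.1/2.4) = 81 − 17.06 = 63.94 dB(A).
forklift: 82 − 20·log₁₀(10.0/2.4) = 82 − 12.40 = 69.60 dB(A).
Σ 10^(L/10) = 1.161e+07 → L_total = 10·log₁₀(1.161e+07) = 70.65 dB(A).

70.6 dB(A)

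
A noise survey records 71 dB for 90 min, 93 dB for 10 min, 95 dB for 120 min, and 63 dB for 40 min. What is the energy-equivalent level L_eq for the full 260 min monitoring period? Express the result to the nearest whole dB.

92 dB

L_eq = 10·log₁₀[(1/T)·Σ tᵢ·10^(Lᵢ/10)] with T = 260 min.
Σ tᵢ·10^(Lᵢ/10) = 90·10^(71/10) + 10·10^(93/10) + 120·10^(95/10) + 40·10^(63/10) = 4.006e+11.
L_eq = 10·log₁₀(4.006e+11/260) = 91.88 dB.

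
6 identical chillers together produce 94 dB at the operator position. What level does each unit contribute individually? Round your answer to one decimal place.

86.2 dB

Dividing the total intensity by 6 lowers the level by 10·log₁₀ 6 = 7.782 dB: L₁ = 94 − 7.782.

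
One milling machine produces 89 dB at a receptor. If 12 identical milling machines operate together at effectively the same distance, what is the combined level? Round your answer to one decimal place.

N identical incoherent sources raise the level by 10·log₁₀ N.
L_total = 89 + 10·log₁₀(12) = 89 + 10.792 = 99.79 dB.

99.8 dB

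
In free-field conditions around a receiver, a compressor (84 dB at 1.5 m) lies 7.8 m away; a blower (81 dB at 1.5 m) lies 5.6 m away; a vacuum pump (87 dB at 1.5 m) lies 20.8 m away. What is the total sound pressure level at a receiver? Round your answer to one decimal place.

First find each source's level at the receiver (point-source: −20·log₁₀(r/r_ref)), then combine on an intensity basis.
compressor: 84 − 20·log₁₀(7.8/1.5) = 84 − 14.32 = 69.68 dB.
blower: 81 − 20·log₁₀(5.6/1.5) = 81 − 11.44 = 69.56 dB.
vacuum pump: 87 − 20·log₁₀(20.8/1.5) = 87 − 22.84 = 64.16 dB.
Σ 10^(L/10) = 2.093e+07 → L_total = 10·log₁₀(2.093e+07) = 73.21 dB.

73.2 dB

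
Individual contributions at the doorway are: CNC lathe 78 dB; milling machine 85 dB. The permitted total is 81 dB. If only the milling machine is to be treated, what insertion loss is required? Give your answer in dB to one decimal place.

Fixed contribution from the other source: Σ 10^(L/10) = 10^(78/10) = 6.310e+07 (78.00 dB).
To meet 81 dB overall, the treated milling machine may contribute at most 10^(81/10) − 6.310e+07 = 6.280e+07, i.e. 77.98 dB.
Required insertion loss = 85 − 77.98 = 7.02 dB.

7.0 dB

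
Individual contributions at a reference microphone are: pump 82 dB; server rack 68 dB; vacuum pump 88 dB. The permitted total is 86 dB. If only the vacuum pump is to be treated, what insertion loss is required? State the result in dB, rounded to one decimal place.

Everything except the vacuum pump sums to 10^(82/10) + 10^(68/10) = 1.648e+08 in linear terms, 82.17 dB.
The limit corresponds to 10^(86/10) = 3.981e+08; subtracting the fixed part leaves 2.333e+08 for the vacuum pump, i.e. 83.68 dB.
So the vacuum pump must be reduced from 88 to 83.68 dB: IL = 4.32 dB.

4.3 dB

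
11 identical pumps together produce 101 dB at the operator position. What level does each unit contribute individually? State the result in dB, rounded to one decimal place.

90.6 dB

Dividing the total intensity by 11 lowers the level by 10·log₁₀ 11 = 10.414 dB: L₁ = 101 − 10.414.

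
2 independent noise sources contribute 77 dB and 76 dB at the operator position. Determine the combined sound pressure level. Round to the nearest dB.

80 dB

For uncorrelated sources the intensities add, so convert each level to linear form, sum, and take 10·log₁₀ of the total.
Σ 10^(L/10) = 10^(77/10) + 10^(76/10) = 8.993e+07.
L_total = 10·log₁₀(8.993e+07) = 79.54 dB.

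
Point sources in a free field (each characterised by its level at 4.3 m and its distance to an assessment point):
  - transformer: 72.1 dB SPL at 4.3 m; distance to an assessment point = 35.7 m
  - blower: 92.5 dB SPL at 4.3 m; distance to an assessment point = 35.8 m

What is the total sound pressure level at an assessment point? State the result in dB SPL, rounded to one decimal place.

First find each source's level at the receiver (point-source: −20·log₁₀(r/r_ref)), then combine on an intensity basis.
transformer: 72.1 − 20·log₁₀(35.7/4.3) = 72.1 − 18.38 = 53.72 dB SPL.
blower: 92.5 − 20·log₁₀(35.8/4.3) = 92.5 − 18.41 = 74.09 dB SPL.
Σ 10^(L/10) = 2.589e+07 → L_total = 10·log₁₀(2.589e+07) = 74.13 dB SPL.

74.1 dB SPL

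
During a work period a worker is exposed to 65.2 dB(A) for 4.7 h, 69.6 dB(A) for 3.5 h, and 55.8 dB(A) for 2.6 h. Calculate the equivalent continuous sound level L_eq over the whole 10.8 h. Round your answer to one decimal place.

Weight each interval's intensity by its duration and average over T = 10.8 h:
Σ tᵢ·10^(Lᵢ/10) = 4.7·10^(65.2/10) + 3.5·10^(69.6/10) + 2.6·10^(55.8/10) = 4.847e+07.
L_eq = 10·log₁₀(4.847e+07/10.8) = 66.52 dB(A).

66.5 dB(A)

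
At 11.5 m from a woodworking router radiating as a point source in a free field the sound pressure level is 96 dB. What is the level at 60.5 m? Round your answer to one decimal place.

Spherical spreading from a point source gives a 20·log₁₀(r₂/r₁) drop.
L₂ = 96 − 20·log₁₀(60.5/11.5) = 96 − 14.421 = 81.58 dB.

81.6 dB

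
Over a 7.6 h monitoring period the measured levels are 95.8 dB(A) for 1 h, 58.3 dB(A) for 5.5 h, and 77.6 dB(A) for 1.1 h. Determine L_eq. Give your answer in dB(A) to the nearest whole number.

87 dB(A)

Weight each interval's intensity by its duration and average over T = 7.6 h:
Σ tᵢ·10^(Lᵢ/10) = 1·10^(95.8/10) + 5.5·10^(58.3/10) + 1.1·10^(77.6/10) = 3.869e+09.
L_eq = 10·log₁₀(3.869e+09/7.6) = 87.07 dB(A).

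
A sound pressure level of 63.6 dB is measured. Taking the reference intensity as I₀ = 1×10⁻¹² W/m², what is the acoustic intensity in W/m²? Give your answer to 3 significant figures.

2.29e-06 W/m²

I = I₀·10^(L/10) = 10⁻¹² × 10^(63.6/10) = 10^(-5.640).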